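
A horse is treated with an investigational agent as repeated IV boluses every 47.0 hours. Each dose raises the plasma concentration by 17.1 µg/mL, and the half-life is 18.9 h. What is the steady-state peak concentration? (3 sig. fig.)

k = ln 2 / 18.9 = 0.03667 h⁻¹
Fraction remaining after one interval: e^(−kτ) = e^(−0.03667 × 47.0) = 0.1784
R = 1 / (1 − 0.1784) = 1.217
Css,max = 17.1 × 1.217 ≈ 20.8 µg/mL

20.8 µg/mL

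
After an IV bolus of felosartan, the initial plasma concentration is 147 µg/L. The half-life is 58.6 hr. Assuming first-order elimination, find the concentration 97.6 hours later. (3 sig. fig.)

k = ln 2 / 58.6 = 0.01183 hr⁻¹
C(t) = C₀ e^(−kt) = 147 × e^(−0.01183 × 97.6) = 147 × e^(−1.154) = 147 × 0.3152 ≈ 46.3 µg/L

46.3 µg/L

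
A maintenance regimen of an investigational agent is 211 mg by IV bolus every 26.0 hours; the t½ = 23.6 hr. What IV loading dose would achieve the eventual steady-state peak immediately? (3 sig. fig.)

395 mg

k = ln 2 / 23.6 = 0.02937 hr⁻¹
Accumulation ratio R = 1 / (1 − e^(−kτ)) = 1 / (1 − e^(−0.02937×26.0)) = 1 / (1 − 0.4660) = 1.873
Loading dose = maintenance dose × R = 211 × 1.873 ≈ 395 mg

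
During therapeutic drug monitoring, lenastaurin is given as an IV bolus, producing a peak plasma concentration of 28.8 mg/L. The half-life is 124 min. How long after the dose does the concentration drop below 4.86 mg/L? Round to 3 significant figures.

k = ln 2 / 124 = 0.005590 min⁻¹
C(t) = C₀ e^(−kt)  ⇒  t = ln(C₀/C) / k
t = ln(28.8/4.86) / 0.005590 = 1.779 / 0.005590 ≈ 318 minutes

318 minutes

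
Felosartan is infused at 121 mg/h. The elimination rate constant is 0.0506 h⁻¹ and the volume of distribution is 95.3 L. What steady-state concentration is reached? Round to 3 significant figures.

25.1 µg/mL

CL = k · V = 0.0506 × 95.3 = 4.822 L/h
Css = rate / CL = 121 / 4.822 ≈ 25.1 µg/mL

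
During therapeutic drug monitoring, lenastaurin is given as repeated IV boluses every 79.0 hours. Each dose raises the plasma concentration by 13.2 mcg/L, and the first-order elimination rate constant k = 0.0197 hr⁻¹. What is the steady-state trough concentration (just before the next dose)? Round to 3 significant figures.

Fraction remaining after one interval: e^(−kτ) = e^(−0.01970 × 79.0) = 0.2109
R = 1 / (1 − 0.2109) = 1.267
Css,max = 13.2 × 1.267 = 16.73 mcg/L
Css,min = Css,max × e^(−kτ) = 16.73 × 0.2109 ≈ 3.53 mcg/L

3.53 mcg/L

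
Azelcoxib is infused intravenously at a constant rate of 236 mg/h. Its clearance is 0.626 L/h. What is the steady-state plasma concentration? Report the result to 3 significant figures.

377 mg/L

Css = infusion rate / CL = 236 / 0.626 ≈ 377 mg/L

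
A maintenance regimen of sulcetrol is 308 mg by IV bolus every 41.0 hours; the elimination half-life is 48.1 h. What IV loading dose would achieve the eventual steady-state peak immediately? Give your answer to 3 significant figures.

k = ln 2 / 48.1 = 0.01441 h⁻¹
Accumulation ratio R = 1 / (1 − e^(−kτ)) = 1 / (1 − e^(−0.01441×41.0)) = 1 / (1 − 0.5539) = 2.241
Loading dose = maintenance dose × R = 308 × 2.241 ≈ 690 mg

690 mg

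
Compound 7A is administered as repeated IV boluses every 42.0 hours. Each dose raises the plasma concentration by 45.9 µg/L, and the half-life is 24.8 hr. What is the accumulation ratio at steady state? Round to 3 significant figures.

1.45

k = ln 2 / 24.8 = 0.02795 hr⁻¹
Fraction remaining after one interval: e^(−kτ) = e^(−0.02795 × 42.0) = 0.3092
R = 1 / (1 − 0.3092) = 1 / 0.6908 ≈ 1.45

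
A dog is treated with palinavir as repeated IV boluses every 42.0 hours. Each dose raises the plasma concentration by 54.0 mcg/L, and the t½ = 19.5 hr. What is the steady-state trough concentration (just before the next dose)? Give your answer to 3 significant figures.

k = ln 2 / 19.5 = 0.03555 hr⁻¹
Fraction remaining after one interval: e^(−kτ) = e^(−0.03555 × 42.0) = 0.2247
R = 1 / (1 − 0.2247) = 1.290
Css,max = 54.0 × 1.290 = 69.65 mcg/L
Css,min = Css,max × e^(−kτ) = 69.65 × 0.2247 ≈ 15.7 mcg/L

15.7 mcg/L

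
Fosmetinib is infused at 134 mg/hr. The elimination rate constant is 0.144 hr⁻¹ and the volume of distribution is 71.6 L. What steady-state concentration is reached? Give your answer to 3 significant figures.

CL = k · V = 0.144 × 71.6 = 10.31 L/hr
Css = rate / CL = 134 / 10.31 ≈ 13.0 µg/mL

13.0 µg/mL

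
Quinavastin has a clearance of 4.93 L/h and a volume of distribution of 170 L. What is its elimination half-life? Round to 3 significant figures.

23.9 hours

k = CL / V = 4.93 / 170 = 0.02900 h⁻¹
t½ = ln 2 / k = ln 2 / 0.02900 ≈ 23.9 hours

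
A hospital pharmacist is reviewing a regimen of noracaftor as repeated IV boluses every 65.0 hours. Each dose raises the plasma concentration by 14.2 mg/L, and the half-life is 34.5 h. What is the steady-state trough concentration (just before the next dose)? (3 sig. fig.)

5.28 mg/L

k = ln 2 / 34.5 = 0.02009 h⁻¹
Fraction remaining after one interval: e^(−kτ) = e^(−0.02009 × 65.0) = 0.2709
R = 1 / (1 − 0.2709) = 1.372
Css,max = 14.2 × 1.372 = 19.48 mg/L
Css,min = Css,max × e^(−kτ) = 19.48 × 0.2709 ≈ 5.28 mg/L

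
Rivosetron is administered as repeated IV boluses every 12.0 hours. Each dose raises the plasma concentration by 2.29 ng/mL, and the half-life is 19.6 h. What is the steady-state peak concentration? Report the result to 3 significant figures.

k = ln 2 / 19.6 = 0.03536 h⁻¹
Fraction remaining after one interval: e^(−kτ) = e^(−0.03536 × 12.0) = 0.6542
R = 1 / (1 − 0.6542) = 2.892
Css,max = 2.29 × 2.892 ≈ 6.62 ng/mL

6.62 ng/mL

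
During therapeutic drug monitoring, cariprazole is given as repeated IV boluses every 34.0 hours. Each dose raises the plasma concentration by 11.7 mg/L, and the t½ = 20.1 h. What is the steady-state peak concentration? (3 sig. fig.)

16.9 mg/L

k = ln 2 / 20.1 = 0.03448 h⁻¹
Fraction remaining after one interval: e^(−kτ) = e^(−0.03448 × 34.0) = 0.3096
R = 1 / (1 − 0.3096) = 1.448
Css,max = 11.7 × 1.448 ≈ 16.9 mg/L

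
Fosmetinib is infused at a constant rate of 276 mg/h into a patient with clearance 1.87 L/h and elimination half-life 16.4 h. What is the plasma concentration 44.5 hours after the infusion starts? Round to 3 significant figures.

Css = rate / CL = 276 / 1.87 = 147.6 µg/mL
k = ln 2 / 16.4 = 0.04227 h⁻¹
C(t) = Css (1 − e^(−kt)) = 147.6 × (1 − e^(−1.881)) = 147.6 × 0.8475 ≈ 125 µg/mL

125 µg/mL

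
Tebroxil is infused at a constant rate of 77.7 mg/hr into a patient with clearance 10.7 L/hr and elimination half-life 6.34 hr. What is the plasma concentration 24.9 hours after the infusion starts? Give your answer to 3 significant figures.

6.78 µg/mL

Css = rate / CL = 77.7 / 10.7 = 7.262 µg/mL
k = ln 2 / 6.34 = 0.1093 hr⁻¹
C(t) = Css (1 − e^(−kt)) = 7.262 × (1 − e^(−2.722)) = 7.262 × 0.9343 ≈ 6.78 µg/mL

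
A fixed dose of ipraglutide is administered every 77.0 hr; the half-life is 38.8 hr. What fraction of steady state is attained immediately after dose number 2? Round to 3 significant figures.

0.936

k = ln 2 / 38.8 = 0.01786 hr⁻¹
f_n = 1 − e^(−nkτ) = 1 − e^(−2 × 0.01786 × 77.0) = 1 − e^(−2.751) = 1 − 0.06385 ≈ 0.936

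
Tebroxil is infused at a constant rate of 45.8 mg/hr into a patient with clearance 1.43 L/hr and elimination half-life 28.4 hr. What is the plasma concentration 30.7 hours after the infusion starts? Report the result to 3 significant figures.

16.9 mg/L

Css = rate / CL = 45.8 / 1.43 = 32.03 mg/L
k = ln 2 / 28.4 = 0.02441 hr⁻¹
C(t) = Css (1 − e^(−kt)) = 32.03 × (1 − e^(−0.7493)) = 32.03 × 0.5273 ≈ 16.9 mg/L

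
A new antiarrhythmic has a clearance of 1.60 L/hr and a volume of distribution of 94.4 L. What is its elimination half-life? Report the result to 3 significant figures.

40.9 hours

k = CL / V = 1.60 / 94.4 = 0.01695 hr⁻¹
t½ = ln 2 / k = ln 2 / 0.01695 ≈ 40.9 hours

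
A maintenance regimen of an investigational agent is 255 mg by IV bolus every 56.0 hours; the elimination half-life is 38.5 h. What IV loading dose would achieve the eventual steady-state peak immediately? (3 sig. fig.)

401 mg

k = ln 2 / 38.5 = 0.01800 h⁻¹
Accumulation ratio R = 1 / (1 − e^(−kτ)) = 1 / (1 − e^(−0.01800×56.0)) = 1 / (1 − 0.3649) = 1.574
Loading dose = maintenance dose × R = 255 × 1.574 ≈ 401 mg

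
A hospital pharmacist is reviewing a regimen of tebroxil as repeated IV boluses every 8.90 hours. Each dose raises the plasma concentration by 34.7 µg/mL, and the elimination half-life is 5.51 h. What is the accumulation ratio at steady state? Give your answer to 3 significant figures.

1.48

k = ln 2 / 5.51 = 0.1258 h⁻¹
Fraction remaining after one interval: e^(−kτ) = e^(−0.1258 × 8.90) = 0.3264
R = 1 / (1 − 0.3264) = 1 / 0.6736 ≈ 1.48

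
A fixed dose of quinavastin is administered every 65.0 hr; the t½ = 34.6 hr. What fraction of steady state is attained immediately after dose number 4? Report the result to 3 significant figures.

k = ln 2 / 34.6 = 0.02003 hr⁻¹
f_n = 1 − e^(−nkτ) = 1 − e^(−4 × 0.02003 × 65.0) = 1 − e^(−5.209) = 1 − 0.005469 ≈ 0.995

0.995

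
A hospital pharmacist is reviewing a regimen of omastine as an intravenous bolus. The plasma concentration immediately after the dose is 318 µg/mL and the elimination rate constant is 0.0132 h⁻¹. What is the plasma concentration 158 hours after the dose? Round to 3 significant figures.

39.5 µg/mL

C(t) = C₀ e^(−kt) = 318 × e^(−0.01320 × 158) = 318 × e^(−2.086) = 318 × 0.1242 ≈ 39.5 µg/mL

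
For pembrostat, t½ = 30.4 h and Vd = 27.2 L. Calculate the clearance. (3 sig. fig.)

0.620 L/h

k = ln 2 / t½ = ln 2 / 30.4 = 0.02280 h⁻¹
CL = k · V = 0.02280 × 27.2 ≈ 0.620 L/h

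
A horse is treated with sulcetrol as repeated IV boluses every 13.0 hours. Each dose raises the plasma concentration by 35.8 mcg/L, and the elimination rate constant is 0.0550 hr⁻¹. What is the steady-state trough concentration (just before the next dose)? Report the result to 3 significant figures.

Fraction remaining after one interval: e^(−kτ) = e^(−0.05500 × 13.0) = 0.4892
R = 1 / (1 − 0.4892) = 1.958
Css,max = 35.8 × 1.958 = 70.09 mcg/L
Css,min = Css,max × e^(−kτ) = 70.09 × 0.4892 ≈ 34.3 mcg/L

34.3 mcg/L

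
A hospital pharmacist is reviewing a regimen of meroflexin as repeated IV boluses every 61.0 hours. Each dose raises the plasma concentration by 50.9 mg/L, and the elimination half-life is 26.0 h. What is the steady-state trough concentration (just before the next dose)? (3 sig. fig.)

k = ln 2 / 26.0 = 0.02666 h⁻¹
Fraction remaining after one interval: e^(−kτ) = e^(−0.02666 × 61.0) = 0.1967
R = 1 / (1 − 0.1967) = 1.245
Css,max = 50.9 × 1.245 = 63.36 mg/L
Css,min = Css,max × e^(−kτ) = 63.36 × 0.1967 ≈ 12.5 mg/L

12.5 mg/L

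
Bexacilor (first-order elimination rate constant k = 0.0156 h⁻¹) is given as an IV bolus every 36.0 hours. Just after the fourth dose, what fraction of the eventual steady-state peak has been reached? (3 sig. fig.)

f_n = 1 − e^(−nkτ) = 1 − e^(−4 × 0.01560 × 36.0) = 1 − e^(−2.246) = 1 − 0.1058 ≈ 0.894

0.894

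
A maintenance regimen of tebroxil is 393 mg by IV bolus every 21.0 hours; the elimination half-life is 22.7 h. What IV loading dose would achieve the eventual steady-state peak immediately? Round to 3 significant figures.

830 mg

k = ln 2 / 22.7 = 0.03054 h⁻¹
Accumulation ratio R = 1 / (1 − e^(−kτ)) = 1 / (1 − e^(−0.03054×21.0)) = 1 / (1 − 0.5266) = 2.113
Loading dose = maintenance dose × R = 393 × 2.113 ≈ 830 mg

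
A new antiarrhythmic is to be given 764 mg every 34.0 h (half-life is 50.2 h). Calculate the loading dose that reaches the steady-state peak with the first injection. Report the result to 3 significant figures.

2040 mg

k = ln 2 / 50.2 = 0.01381 h⁻¹
Accumulation ratio R = 1 / (1 − e^(−kτ)) = 1 / (1 − e^(−0.01381×34.0)) = 1 / (1 − 0.6253) = 2.669
Loading dose = maintenance dose × R = 764 × 2.669 ≈ 2040 mg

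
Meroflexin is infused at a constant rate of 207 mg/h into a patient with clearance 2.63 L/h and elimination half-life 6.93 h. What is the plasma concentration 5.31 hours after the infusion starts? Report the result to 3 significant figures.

32.4 mg/L

Css = rate / CL = 207 / 2.63 = 78.71 mg/L
k = ln 2 / 6.93 = 0.1000 h⁻¹
C(t) = Css (1 − e^(−kt)) = 78.71 × (1 − e^(−0.5311)) = 78.71 × 0.4120 ≈ 32.4 mg/L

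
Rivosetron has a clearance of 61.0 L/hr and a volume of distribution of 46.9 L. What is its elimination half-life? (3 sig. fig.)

k = CL / V = 61.0 / 46.9 = 1.301 hr⁻¹
t½ = ln 2 / k = ln 2 / 1.301 ≈ 0.533 hours

0.533 hours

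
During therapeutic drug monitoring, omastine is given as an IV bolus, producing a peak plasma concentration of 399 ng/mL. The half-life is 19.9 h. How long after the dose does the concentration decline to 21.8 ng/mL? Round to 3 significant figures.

k = ln 2 / 19.9 = 0.03483 h⁻¹
C(t) = C₀ e^(−kt)  ⇒  t = ln(C₀/C) / k
t = ln(399/21.8) / 0.03483 = 2.907 / 0.03483 ≈ 83.5 hours

83.5 hours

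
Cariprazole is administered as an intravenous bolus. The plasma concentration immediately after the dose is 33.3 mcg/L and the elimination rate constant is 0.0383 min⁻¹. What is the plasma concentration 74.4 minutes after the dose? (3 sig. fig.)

1.93 mcg/L

C(t) = C₀ e^(−kt) = 33.3 × e^(−0.03830 × 74.4) = 33.3 × e^(−2.850) = 33.3 × 0.05787 ≈ 1.93 mcg/L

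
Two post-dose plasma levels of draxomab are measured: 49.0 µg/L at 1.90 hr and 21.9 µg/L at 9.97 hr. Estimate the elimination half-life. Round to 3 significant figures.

6.95 hours

k = ln(C₁/C₂) / (t₂ − t₁) = ln(49.0/21.9) / (9.97 − 1.90)
  = 0.8053 / 8.070 = 0.09979 hr⁻¹
t½ = ln 2 / k = ln 2 / 0.09979 ≈ 6.95 hours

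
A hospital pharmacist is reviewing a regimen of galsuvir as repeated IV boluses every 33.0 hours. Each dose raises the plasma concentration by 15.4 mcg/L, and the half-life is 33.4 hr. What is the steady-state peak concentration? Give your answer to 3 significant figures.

k = ln 2 / 33.4 = 0.02075 hr⁻¹
Fraction remaining after one interval: e^(−kτ) = e^(−0.02075 × 33.0) = 0.5042
R = 1 / (1 − 0.5042) = 2.017
Css,max = 15.4 × 2.017 ≈ 31.1 mcg/L

31.1 mcg/L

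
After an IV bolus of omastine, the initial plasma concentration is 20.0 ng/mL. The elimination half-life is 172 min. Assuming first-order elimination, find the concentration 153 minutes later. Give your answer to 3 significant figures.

k = ln 2 / 172 = 0.004030 min⁻¹
C(t) = C₀ e^(−kt) = 20.0 × e^(−0.004030 × 153) = 20.0 × e^(−0.6166) = 20.0 × 0.5398 ≈ 10.8 ng/mL

10.8 ng/mL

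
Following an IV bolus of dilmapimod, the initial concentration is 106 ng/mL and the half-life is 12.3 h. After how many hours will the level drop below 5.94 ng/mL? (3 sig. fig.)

51.1 hours

k = ln 2 / 12.3 = 0.05635 h⁻¹
C(t) = C₀ e^(−kt)  ⇒  t = ln(C₀/C) / k
t = ln(106/5.94) / 0.05635 = 2.882 / 0.05635 ≈ 51.1 hours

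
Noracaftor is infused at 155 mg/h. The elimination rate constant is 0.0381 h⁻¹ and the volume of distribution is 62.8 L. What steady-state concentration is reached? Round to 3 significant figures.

64.8 mg/L

CL = k · V = 0.0381 × 62.8 = 2.393 L/h
Css = rate / CL = 155 / 2.393 ≈ 64.8 mg/L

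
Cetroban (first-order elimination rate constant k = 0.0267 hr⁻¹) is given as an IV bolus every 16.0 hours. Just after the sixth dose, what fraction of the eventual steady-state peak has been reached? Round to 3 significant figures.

0.923

f_n = 1 − e^(−nkτ) = 1 − e^(−6 × 0.02670 × 16.0) = 1 − e^(−2.563) = 1 − 0.07706 ≈ 0.923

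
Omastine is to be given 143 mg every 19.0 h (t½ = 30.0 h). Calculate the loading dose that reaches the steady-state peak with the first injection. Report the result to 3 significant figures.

k = ln 2 / 30.0 = 0.02310 h⁻¹
Accumulation ratio R = 1 / (1 − e^(−kτ)) = 1 / (1 − e^(−0.02310×19.0)) = 1 / (1 − 0.6447) = 2.814
Loading dose = maintenance dose × R = 143 × 2.814 ≈ 402 mg

402 mg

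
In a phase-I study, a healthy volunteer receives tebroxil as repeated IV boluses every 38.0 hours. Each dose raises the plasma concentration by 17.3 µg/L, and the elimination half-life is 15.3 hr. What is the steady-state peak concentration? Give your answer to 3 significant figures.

21.1 µg/L

k = ln 2 / 15.3 = 0.04530 hr⁻¹
Fraction remaining after one interval: e^(−kτ) = e^(−0.04530 × 38.0) = 0.1788
R = 1 / (1 − 0.1788) = 1.218
Css,max = 17.3 × 1.218 ≈ 21.1 µg/L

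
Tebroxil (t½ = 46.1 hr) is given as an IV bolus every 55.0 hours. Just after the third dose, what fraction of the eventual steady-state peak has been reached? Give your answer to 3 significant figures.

0.916

k = ln 2 / 46.1 = 0.01504 hr⁻¹
f_n = 1 − e^(−nkτ) = 1 − e^(−3 × 0.01504 × 55.0) = 1 − e^(−2.481) = 1 − 0.08367 ≈ 0.916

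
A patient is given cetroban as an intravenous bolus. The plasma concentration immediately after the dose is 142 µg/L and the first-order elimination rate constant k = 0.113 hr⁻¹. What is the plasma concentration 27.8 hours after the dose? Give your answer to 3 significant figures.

6.14 µg/L

C(t) = C₀ e^(−kt) = 142 × e^(−0.1130 × 27.8) = 142 × e^(−3.141) = 142 × 0.04322 ≈ 6.14 µg/L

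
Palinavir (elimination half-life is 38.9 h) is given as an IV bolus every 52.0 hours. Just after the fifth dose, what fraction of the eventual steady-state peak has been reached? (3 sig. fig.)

0.990

k = ln 2 / 38.9 = 0.01782 h⁻¹
f_n = 1 − e^(−nkτ) = 1 − e^(−5 × 0.01782 × 52.0) = 1 − e^(−4.633) = 1 − 0.009727 ≈ 0.990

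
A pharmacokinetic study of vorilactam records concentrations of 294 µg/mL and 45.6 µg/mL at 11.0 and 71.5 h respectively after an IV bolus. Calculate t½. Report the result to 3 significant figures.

22.5 hours

k = ln(C₁/C₂) / (t₂ − t₁) = ln(294/45.6) / (71.5 − 11.0)
  = 1.864 / 60.50 = 0.03080 h⁻¹
t½ = ln 2 / k = ln 2 / 0.03080 ≈ 22.5 hours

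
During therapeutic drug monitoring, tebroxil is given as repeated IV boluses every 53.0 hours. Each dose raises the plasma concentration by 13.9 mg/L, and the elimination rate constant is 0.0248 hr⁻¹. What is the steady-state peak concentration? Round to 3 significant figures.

19.0 mg/L

Fraction remaining after one interval: e^(−kτ) = e^(−0.02480 × 53.0) = 0.2686
R = 1 / (1 − 0.2686) = 1.367
Css,max = 13.9 × 1.367 ≈ 19.0 mg/L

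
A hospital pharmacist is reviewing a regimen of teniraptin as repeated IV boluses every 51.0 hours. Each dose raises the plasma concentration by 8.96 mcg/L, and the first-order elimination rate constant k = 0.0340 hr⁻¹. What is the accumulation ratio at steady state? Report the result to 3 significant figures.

1.21

Fraction remaining after one interval: e^(−kτ) = e^(−0.03400 × 51.0) = 0.1766
R = 1 / (1 − 0.1766) = 1 / 0.8234 ≈ 1.21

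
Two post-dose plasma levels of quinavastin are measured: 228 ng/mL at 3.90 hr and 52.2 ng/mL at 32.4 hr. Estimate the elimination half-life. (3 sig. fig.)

k = ln(C₁/C₂) / (t₂ − t₁) = ln(228/52.2) / (32.4 − 3.90)
  = 1.474 / 28.50 = 0.05173 hr⁻¹
t½ = ln 2 / k = ln 2 / 0.05173 ≈ 13.4 hours

13.4 hours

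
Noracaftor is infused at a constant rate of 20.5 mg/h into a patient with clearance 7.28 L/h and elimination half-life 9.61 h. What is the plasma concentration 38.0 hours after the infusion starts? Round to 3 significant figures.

Css = rate / CL = 20.5 / 7.28 = 2.816 µg/mL
k = ln 2 / 9.61 = 0.07213 h⁻¹
C(t) = Css (1 − e^(−kt)) = 2.816 × (1 − e^(−2.741)) = 2.816 × 0.9355 ≈ 2.63 µg/mL

2.63 µg/mL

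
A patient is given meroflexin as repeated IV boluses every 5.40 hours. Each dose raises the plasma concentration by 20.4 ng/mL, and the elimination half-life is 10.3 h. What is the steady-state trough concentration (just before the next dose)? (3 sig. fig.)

46.6 ng/mL

k = ln 2 / 10.3 = 0.06730 h⁻¹
Fraction remaining after one interval: e^(−kτ) = e^(−0.06730 × 5.40) = 0.6953
R = 1 / (1 − 0.6953) = 3.282
Css,max = 20.4 × 3.282 = 66.95 ng/mL
Css,min = Css,max × e^(−kτ) = 66.95 × 0.6953 ≈ 46.6 ng/mL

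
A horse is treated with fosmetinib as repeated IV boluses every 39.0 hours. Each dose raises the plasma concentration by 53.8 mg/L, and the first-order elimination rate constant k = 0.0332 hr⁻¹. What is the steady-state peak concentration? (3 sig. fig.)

Fraction remaining after one interval: e^(−kτ) = e^(−0.03320 × 39.0) = 0.2740
R = 1 / (1 − 0.2740) = 1.377
Css,max = 53.8 × 1.377 ≈ 74.1 mg/L

74.1 mg/L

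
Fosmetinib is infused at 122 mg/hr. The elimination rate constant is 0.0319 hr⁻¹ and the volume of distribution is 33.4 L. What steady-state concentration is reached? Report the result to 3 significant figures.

115 mg/L

CL = k · V = 0.0319 × 33.4 = 1.065 L/hr
Css = rate / CL = 122 / 1.065 ≈ 115 mg/L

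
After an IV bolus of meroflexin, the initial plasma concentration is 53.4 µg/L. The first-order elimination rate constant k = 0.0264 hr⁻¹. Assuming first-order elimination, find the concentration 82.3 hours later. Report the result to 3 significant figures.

6.08 µg/L

C(t) = C₀ e^(−kt) = 53.4 × e^(−0.02640 × 82.3) = 53.4 × e^(−2.173) = 53.4 × 0.1139 ≈ 6.08 µg/L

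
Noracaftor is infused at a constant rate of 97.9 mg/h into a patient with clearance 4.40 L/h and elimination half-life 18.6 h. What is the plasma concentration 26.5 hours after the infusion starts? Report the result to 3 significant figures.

Css = rate / CL = 97.9 / 4.40 = 22.25 mg/L
k = ln 2 / 18.6 = 0.03727 h⁻¹
C(t) = Css (1 − e^(−kt)) = 22.25 × (1 − e^(−0.9875)) = 22.25 × 0.6275 ≈ 14.0 mg/L

14.0 mg/L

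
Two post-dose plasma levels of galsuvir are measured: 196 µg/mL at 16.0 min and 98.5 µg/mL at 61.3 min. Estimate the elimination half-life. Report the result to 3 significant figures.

k = ln(C₁/C₂) / (t₂ − t₁) = ln(196/98.5) / (61.3 − 16.0)
  = 0.6881 / 45.30 = 0.01519 min⁻¹
t½ = ln 2 / k = ln 2 / 0.01519 ≈ 45.6 minutes

45.6 minutes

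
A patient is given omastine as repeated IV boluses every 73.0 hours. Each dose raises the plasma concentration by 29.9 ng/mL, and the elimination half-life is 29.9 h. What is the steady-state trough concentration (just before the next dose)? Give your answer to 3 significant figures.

6.75 ng/mL

k = ln 2 / 29.9 = 0.02318 h⁻¹
Fraction remaining after one interval: e^(−kτ) = e^(−0.02318 × 73.0) = 0.1841
R = 1 / (1 − 0.1841) = 1.226
Css,max = 29.9 × 1.226 = 36.65 ng/mL
Css,min = Css,max × e^(−kτ) = 36.65 × 0.1841 ≈ 6.75 ng/mL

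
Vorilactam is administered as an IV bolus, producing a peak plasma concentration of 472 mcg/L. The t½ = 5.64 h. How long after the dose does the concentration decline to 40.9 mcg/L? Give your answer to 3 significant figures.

19.9 hours

k = ln 2 / 5.64 = 0.1229 h⁻¹
C(t) = C₀ e^(−kt)  ⇒  t = ln(C₀/C) / k
t = ln(472/40.9) / 0.1229 = 2.446 / 0.1229 ≈ 19.9 hours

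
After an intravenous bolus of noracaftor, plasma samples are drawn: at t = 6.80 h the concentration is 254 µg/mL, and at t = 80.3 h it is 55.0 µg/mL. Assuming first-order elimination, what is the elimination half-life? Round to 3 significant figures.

k = ln(C₁/C₂) / (t₂ − t₁) = ln(254/55.0) / (80.3 − 6.80)
  = 1.530 / 73.50 = 0.02082 h⁻¹
t½ = ln 2 / k = ln 2 / 0.02082 ≈ 33.3 hours

33.3 hours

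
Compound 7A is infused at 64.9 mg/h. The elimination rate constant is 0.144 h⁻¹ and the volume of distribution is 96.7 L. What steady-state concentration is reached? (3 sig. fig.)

CL = k · V = 0.144 × 96.7 = 13.92 L/h
Css = rate / CL = 64.9 / 13.92 ≈ 4.66 µg/mL

4.66 µg/mL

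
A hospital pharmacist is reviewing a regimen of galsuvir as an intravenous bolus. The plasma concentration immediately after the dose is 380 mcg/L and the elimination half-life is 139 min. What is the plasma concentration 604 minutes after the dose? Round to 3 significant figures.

k = ln 2 / 139 = 0.004987 min⁻¹
604 min is 4.345 half-lives, so C = 380 × (1/2)^4.345 = 380 × 0.04920 ≈ 18.7 mcg/L

18.7 mcg/L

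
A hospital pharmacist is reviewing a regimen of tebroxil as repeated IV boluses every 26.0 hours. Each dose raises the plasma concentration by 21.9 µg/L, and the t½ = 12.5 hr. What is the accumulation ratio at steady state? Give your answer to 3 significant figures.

k = ln 2 / 12.5 = 0.05545 hr⁻¹
Fraction remaining after one interval: e^(−kτ) = e^(−0.05545 × 26.0) = 0.2365
R = 1 / (1 − 0.2365) = 1 / 0.7635 ≈ 1.31

1.31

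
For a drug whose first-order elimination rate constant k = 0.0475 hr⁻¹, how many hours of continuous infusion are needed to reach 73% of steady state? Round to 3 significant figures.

f = 1 − e^(−kt)  ⇒  t = −ln(1 − f) / k
t = −ln(1 − 0.73) / 0.04750 = 1.309 / 0.04750 ≈ 27.6 hours

27.6 hours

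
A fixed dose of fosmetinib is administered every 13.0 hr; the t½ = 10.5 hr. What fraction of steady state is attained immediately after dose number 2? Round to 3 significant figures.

0.820

k = ln 2 / 10.5 = 0.06601 hr⁻¹
f_n = 1 − e^(−nkτ) = 1 − e^(−2 × 0.06601 × 13.0) = 1 − e^(−1.716) = 1 − 0.1797 ≈ 0.820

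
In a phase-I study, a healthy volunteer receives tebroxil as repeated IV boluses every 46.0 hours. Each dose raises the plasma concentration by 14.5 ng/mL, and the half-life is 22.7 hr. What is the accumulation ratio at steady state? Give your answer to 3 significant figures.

1.33

k = ln 2 / 22.7 = 0.03054 hr⁻¹
Fraction remaining after one interval: e^(−kτ) = e^(−0.03054 × 46.0) = 0.2455
R = 1 / (1 − 0.2455) = 1 / 0.7545 ≈ 1.33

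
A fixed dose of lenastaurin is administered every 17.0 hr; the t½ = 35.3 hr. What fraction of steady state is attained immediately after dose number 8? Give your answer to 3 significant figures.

0.931

k = ln 2 / 35.3 = 0.01964 hr⁻¹
f_n = 1 − e^(−nkτ) = 1 − e^(−8 × 0.01964 × 17.0) = 1 − e^(−2.670) = 1 − 0.06922 ≈ 0.931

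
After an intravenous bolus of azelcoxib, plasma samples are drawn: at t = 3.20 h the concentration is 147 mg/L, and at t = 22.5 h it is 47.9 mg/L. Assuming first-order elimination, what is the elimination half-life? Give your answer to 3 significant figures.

11.9 hours

k = ln(C₁/C₂) / (t₂ − t₁) = ln(147/47.9) / (22.5 − 3.20)
  = 1.121 / 19.30 = 0.05810 h⁻¹
t½ = ln 2 / k = ln 2 / 0.05810 ≈ 11.9 hours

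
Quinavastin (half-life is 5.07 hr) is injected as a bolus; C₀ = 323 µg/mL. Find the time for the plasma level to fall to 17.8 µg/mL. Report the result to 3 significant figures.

k = ln 2 / 5.07 = 0.1367 hr⁻¹
C(t) = C₀ e^(−kt)  ⇒  t = ln(C₀/C) / k
t = ln(323/17.8) / 0.1367 = 2.898 / 0.1367 ≈ 21.2 hours

21.2 hours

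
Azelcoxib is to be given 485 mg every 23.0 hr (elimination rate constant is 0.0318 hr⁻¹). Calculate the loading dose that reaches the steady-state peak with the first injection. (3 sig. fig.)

935 mg

Accumulation ratio R = 1 / (1 − e^(−kτ)) = 1 / (1 − e^(−0.03180×23.0)) = 1 / (1 − 0.4812) = 1.928
Loading dose = maintenance dose × R = 485 × 1.928 ≈ 935 mg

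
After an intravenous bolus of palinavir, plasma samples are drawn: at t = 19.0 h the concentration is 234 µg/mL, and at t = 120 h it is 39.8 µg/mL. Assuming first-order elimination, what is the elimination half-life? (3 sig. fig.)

k = ln(C₁/C₂) / (t₂ − t₁) = ln(234/39.8) / (120 − 19.0)
  = 1.771 / 101.0 = 0.01754 h⁻¹
t½ = ln 2 / k = ln 2 / 0.01754 ≈ 39.5 hours

39.5 hours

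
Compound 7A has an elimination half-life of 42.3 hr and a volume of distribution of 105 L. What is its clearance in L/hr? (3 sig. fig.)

k = ln 2 / t½ = ln 2 / 42.3 = 0.01639 hr⁻¹
CL = k · V = 0.01639 × 105 ≈ 1.72 L/hr

1.72 L/hr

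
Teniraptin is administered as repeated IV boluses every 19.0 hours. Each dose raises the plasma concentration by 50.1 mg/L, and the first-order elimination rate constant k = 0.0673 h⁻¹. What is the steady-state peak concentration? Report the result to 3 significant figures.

69.4 mg/L

Fraction remaining after one interval: e^(−kτ) = e^(−0.06730 × 19.0) = 0.2784
R = 1 / (1 − 0.2784) = 1.386
Css,max = 50.1 × 1.386 ≈ 69.4 mg/L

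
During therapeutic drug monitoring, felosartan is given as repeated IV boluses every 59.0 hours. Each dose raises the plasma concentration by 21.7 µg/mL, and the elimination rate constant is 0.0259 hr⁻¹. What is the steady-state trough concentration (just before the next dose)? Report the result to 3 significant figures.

Fraction remaining after one interval: e^(−kτ) = e^(−0.02590 × 59.0) = 0.2169
R = 1 / (1 − 0.2169) = 1.277
Css,max = 21.7 × 1.277 = 27.71 µg/mL
Css,min = Css,max × e^(−kτ) = 27.71 × 0.2169 ≈ 6.01 µg/mL

6.01 µg/mL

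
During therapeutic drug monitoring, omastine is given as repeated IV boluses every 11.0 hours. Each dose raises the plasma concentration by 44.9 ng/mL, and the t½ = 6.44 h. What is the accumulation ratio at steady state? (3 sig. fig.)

k = ln 2 / 6.44 = 0.1076 h⁻¹
Fraction remaining after one interval: e^(−kτ) = e^(−0.1076 × 11.0) = 0.3061
R = 1 / (1 − 0.3061) = 1 / 0.6939 ≈ 1.44

1.44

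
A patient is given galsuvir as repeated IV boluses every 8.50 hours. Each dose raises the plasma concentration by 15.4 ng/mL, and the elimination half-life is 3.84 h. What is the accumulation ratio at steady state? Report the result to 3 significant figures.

k = ln 2 / 3.84 = 0.1805 h⁻¹
Fraction remaining after one interval: e^(−kτ) = e^(−0.1805 × 8.50) = 0.2156
R = 1 / (1 − 0.2156) = 1 / 0.7844 ≈ 1.27

1.27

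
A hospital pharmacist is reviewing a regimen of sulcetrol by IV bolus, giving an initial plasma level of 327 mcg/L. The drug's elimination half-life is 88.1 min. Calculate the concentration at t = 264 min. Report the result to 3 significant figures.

k = ln 2 / 88.1 = 0.007868 min⁻¹
264 min is 2.997 half-lives, so C = 327 × (1/2)^2.997 = 327 × 0.1253 ≈ 41.0 mcg/L

41.0 mcg/L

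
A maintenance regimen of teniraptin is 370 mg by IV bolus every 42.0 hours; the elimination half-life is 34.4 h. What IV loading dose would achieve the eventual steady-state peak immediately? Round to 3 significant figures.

k = ln 2 / 34.4 = 0.02015 h⁻¹
Accumulation ratio R = 1 / (1 − e^(−kτ)) = 1 / (1 − e^(−0.02015×42.0)) = 1 / (1 − 0.4290) = 1.751
Loading dose = maintenance dose × R = 370 × 1.751 ≈ 648 mg

648 mg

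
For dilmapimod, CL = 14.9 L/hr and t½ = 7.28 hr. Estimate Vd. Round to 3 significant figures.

156 L

k = ln 2 / t½ = ln 2 / 7.28 = 0.09521 hr⁻¹
V = CL / k = 14.9 / 0.09521 ≈ 156 L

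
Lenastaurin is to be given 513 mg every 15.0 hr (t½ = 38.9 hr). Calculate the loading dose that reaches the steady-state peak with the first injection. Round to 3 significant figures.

2190 mg

k = ln 2 / 38.9 = 0.01782 hr⁻¹
Accumulation ratio R = 1 / (1 − e^(−kτ)) = 1 / (1 − e^(−0.01782×15.0)) = 1 / (1 − 0.7655) = 4.264
Loading dose = maintenance dose × R = 513 × 4.264 ≈ 2190 mg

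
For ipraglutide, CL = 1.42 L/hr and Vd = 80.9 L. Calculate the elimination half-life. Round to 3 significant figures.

39.5 hours

k = CL / V = 1.42 / 80.9 = 0.01755 hr⁻¹
t½ = ln 2 / k = ln 2 / 0.01755 ≈ 39.5 hours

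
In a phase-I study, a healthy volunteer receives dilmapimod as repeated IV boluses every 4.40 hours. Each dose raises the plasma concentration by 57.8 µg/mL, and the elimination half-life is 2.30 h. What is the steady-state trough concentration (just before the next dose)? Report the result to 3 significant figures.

20.9 µg/mL

k = ln 2 / 2.30 = 0.3014 h⁻¹
Fraction remaining after one interval: e^(−kτ) = e^(−0.3014 × 4.40) = 0.2655
R = 1 / (1 − 0.2655) = 1.362
Css,max = 57.8 × 1.362 = 78.70 µg/mL
Css,min = Css,max × e^(−kτ) = 78.70 × 0.2655 ≈ 20.9 µg/mL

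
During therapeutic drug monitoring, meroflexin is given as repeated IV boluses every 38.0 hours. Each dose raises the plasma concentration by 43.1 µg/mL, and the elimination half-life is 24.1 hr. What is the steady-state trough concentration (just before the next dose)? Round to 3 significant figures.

21.7 µg/mL

k = ln 2 / 24.1 = 0.02876 hr⁻¹
Fraction remaining after one interval: e^(−kτ) = e^(−0.02876 × 38.0) = 0.3352
R = 1 / (1 − 0.3352) = 1.504
Css,max = 43.1 × 1.504 = 64.83 µg/mL
Css,min = Css,max × e^(−kτ) = 64.83 × 0.3352 ≈ 21.7 µg/mL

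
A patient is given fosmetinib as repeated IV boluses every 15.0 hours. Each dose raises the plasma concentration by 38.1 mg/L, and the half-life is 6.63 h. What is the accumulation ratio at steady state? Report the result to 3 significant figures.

k = ln 2 / 6.63 = 0.1045 h⁻¹
Fraction remaining after one interval: e^(−kτ) = e^(−0.1045 × 15.0) = 0.2084
R = 1 / (1 − 0.2084) = 1 / 0.7916 ≈ 1.26

1.26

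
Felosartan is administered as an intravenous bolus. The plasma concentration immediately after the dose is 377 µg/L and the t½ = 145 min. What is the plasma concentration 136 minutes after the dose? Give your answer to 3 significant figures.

197 µg/L

k = ln 2 / 145 = 0.004780 min⁻¹
C(t) = C₀ e^(−kt) = 377 × e^(−0.004780 × 136) = 377 × e^(−0.6501) = 377 × 0.5220 ≈ 197 µg/L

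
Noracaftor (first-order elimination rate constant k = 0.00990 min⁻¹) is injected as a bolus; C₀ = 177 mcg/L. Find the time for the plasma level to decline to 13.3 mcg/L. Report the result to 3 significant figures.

C(t) = C₀ e^(−kt)  ⇒  t = ln(C₀/C) / k
t = ln(177/13.3) / 0.009900 = 2.588 / 0.009900 ≈ 261 minutes

261 minutes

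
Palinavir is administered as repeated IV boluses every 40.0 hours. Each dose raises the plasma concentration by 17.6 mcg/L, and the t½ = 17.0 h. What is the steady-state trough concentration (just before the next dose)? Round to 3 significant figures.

k = ln 2 / 17.0 = 0.04077 h⁻¹
Fraction remaining after one interval: e^(−kτ) = e^(−0.04077 × 40.0) = 0.1957
R = 1 / (1 − 0.1957) = 1.243
Css,max = 17.6 × 1.243 = 21.88 mcg/L
Css,min = Css,max × e^(−kτ) = 21.88 × 0.1957 ≈ 4.28 mcg/L

4.28 mcg/L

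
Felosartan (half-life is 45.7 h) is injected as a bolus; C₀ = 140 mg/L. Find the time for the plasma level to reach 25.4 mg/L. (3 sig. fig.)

113 hours

k = ln 2 / 45.7 = 0.01517 h⁻¹
C(t) = C₀ e^(−kt)  ⇒  t = ln(C₀/C) / k
t = ln(140/25.4) / 0.01517 = 1.707 / 0.01517 ≈ 113 hours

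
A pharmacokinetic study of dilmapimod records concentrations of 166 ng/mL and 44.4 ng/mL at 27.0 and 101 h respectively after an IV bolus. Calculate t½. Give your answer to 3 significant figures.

38.9 hours

k = ln(C₁/C₂) / (t₂ − t₁) = ln(166/44.4) / (101 − 27.0)
  = 1.319 / 74.00 = 0.01782 h⁻¹
t½ = ln 2 / k = ln 2 / 0.01782 ≈ 38.9 hours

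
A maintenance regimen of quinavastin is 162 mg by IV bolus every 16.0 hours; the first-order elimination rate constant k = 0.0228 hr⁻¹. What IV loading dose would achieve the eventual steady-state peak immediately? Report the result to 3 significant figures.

Accumulation ratio R = 1 / (1 − e^(−kτ)) = 1 / (1 − e^(−0.02280×16.0)) = 1 / (1 − 0.6943) = 3.272
Loading dose = maintenance dose × R = 162 × 3.272 ≈ 530 mg

530 mg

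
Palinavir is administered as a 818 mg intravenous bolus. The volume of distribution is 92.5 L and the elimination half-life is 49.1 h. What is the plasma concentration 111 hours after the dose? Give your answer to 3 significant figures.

1.85 mg/L

C₀ = dose / V = 818 / 92.5 = 8.843 mg/L
k = ln 2 / 49.1 = 0.01412 h⁻¹
C(t) = C₀ e^(−kt) = 8.843 × e^(−0.01412 × 111) = 8.843 × e^(−1.567) = 8.843 × 0.2087 ≈ 1.85 mg/L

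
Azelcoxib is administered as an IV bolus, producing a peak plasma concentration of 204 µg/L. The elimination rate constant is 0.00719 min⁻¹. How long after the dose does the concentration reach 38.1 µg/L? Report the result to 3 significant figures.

C(t) = C₀ e^(−kt)  ⇒  t = ln(C₀/C) / k
t = ln(204/38.1) / 0.007190 = 1.678 / 0.007190 ≈ 233 minutes

233 minutes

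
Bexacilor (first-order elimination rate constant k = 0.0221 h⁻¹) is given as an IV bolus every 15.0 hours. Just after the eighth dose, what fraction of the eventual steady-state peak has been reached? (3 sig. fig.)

0.929

f_n = 1 − e^(−nkτ) = 1 − e^(−8 × 0.02210 × 15.0) = 1 − e^(−2.652) = 1 − 0.07051 ≈ 0.929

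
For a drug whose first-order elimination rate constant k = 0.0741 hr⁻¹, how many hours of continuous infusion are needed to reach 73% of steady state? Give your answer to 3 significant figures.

17.7 hours

f = 1 − e^(−kt)  ⇒  t = −ln(1 − f) / k
t = −ln(1 − 0.73) / 0.07410 = 1.309 / 0.07410 ≈ 17.7 hours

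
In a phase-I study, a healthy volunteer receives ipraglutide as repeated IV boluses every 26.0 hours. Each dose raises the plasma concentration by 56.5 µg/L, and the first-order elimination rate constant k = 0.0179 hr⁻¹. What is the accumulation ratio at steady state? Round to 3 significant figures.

2.69

Fraction remaining after one interval: e^(−kτ) = e^(−0.01790 × 26.0) = 0.6279
R = 1 / (1 − 0.6279) = 1 / 0.3721 ≈ 2.69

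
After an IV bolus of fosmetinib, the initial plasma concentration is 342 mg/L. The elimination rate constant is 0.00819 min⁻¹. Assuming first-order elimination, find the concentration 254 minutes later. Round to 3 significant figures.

42.7 mg/L

C(t) = C₀ e^(−kt) = 342 × e^(−0.008190 × 254) = 342 × e^(−2.080) = 342 × 0.1249 ≈ 42.7 mg/L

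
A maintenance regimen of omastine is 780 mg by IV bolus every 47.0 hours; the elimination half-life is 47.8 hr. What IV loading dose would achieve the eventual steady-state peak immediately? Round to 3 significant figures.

1580 mg

k = ln 2 / 47.8 = 0.01450 hr⁻¹
Accumulation ratio R = 1 / (1 − e^(−kτ)) = 1 / (1 − e^(−0.01450×47.0)) = 1 / (1 − 0.5058) = 2.024
Loading dose = maintenance dose × R = 780 × 2.024 ≈ 1580 mg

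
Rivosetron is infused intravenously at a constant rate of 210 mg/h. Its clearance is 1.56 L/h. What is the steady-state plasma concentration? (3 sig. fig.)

135 µg/mL

Css = infusion rate / CL = 210 / 1.56 ≈ 135 µg/mL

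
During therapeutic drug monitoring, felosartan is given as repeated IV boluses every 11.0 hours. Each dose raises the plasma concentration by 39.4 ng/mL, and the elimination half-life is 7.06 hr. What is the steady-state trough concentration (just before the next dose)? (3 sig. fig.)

20.3 ng/mL

k = ln 2 / 7.06 = 0.09818 hr⁻¹
Fraction remaining after one interval: e^(−kτ) = e^(−0.09818 × 11.0) = 0.3396
R = 1 / (1 − 0.3396) = 1.514
Css,max = 39.4 × 1.514 = 59.66 ng/mL
Css,min = Css,max × e^(−kτ) = 59.66 × 0.3396 ≈ 20.3 ng/mL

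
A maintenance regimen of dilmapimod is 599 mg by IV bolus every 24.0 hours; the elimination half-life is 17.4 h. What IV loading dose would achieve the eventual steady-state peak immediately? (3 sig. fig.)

k = ln 2 / 17.4 = 0.03984 h⁻¹
Accumulation ratio R = 1 / (1 − e^(−kτ)) = 1 / (1 − e^(−0.03984×24.0)) = 1 / (1 − 0.3844) = 1.624
Loading dose = maintenance dose × R = 599 × 1.624 ≈ 973 mg

973 mg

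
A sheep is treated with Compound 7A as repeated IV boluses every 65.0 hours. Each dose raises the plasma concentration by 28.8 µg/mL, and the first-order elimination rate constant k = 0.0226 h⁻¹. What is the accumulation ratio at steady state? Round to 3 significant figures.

1.30

Fraction remaining after one interval: e^(−kτ) = e^(−0.02260 × 65.0) = 0.2302
R = 1 / (1 − 0.2302) = 1 / 0.7698 ≈ 1.30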